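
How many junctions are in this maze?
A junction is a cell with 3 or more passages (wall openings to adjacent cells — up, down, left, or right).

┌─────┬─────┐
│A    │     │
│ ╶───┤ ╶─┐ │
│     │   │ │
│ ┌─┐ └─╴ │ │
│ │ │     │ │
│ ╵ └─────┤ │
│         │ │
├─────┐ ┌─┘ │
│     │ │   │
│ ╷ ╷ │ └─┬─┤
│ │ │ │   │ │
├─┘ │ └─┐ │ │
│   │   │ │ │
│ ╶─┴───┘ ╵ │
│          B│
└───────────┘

Checking each cell for number of passages:

Junctions found (3+ passages):
  (1, 0): 3 passages
  (3, 1): 3 passages
  (3, 3): 3 passages
  (4, 1): 3 passages
  (7, 4): 3 passages
Total junctions: 5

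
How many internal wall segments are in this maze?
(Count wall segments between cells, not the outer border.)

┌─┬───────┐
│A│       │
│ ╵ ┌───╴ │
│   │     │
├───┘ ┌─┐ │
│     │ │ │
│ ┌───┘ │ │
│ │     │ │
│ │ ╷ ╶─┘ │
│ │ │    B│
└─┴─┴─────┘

Counting internal wall segments:
Total internal walls: 16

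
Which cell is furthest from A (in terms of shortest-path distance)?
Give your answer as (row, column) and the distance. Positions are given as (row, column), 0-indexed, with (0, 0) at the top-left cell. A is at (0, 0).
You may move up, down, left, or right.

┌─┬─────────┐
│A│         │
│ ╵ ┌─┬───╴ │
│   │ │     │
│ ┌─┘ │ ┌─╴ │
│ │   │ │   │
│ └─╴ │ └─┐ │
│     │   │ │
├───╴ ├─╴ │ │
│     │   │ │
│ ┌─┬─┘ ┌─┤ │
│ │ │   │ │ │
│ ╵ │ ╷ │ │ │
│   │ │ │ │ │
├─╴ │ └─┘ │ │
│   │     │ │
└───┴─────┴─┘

Computing BFS distances from A to all cells:
Furthest cell: (5, 4)
Distance: 23 steps

Path from A to the furthest cell:

┌─┬─────────┐
│A│↱ → → → ↓│
│ ╵ ┌─┬───╴ │
│↳ ↑│ │↓ ← ↲│
│ ┌─┘ │ ┌─╴ │
│ │   │↓│   │
│ └─╴ │ └─┐ │
│     │↳ ↓│ │
├───╴ ├─╴ │ │
│     │↓ ↲│ │
│ ┌─┬─┘ ┌─┤ │
│ │ │↓ ↲│B│ │
│ ╵ │ ╷ │ │ │
│   │↓│ │↑│ │
├─╴ │ └─┘ │ │
│   │↳ → ↑│ │
└───┴─────┴─┘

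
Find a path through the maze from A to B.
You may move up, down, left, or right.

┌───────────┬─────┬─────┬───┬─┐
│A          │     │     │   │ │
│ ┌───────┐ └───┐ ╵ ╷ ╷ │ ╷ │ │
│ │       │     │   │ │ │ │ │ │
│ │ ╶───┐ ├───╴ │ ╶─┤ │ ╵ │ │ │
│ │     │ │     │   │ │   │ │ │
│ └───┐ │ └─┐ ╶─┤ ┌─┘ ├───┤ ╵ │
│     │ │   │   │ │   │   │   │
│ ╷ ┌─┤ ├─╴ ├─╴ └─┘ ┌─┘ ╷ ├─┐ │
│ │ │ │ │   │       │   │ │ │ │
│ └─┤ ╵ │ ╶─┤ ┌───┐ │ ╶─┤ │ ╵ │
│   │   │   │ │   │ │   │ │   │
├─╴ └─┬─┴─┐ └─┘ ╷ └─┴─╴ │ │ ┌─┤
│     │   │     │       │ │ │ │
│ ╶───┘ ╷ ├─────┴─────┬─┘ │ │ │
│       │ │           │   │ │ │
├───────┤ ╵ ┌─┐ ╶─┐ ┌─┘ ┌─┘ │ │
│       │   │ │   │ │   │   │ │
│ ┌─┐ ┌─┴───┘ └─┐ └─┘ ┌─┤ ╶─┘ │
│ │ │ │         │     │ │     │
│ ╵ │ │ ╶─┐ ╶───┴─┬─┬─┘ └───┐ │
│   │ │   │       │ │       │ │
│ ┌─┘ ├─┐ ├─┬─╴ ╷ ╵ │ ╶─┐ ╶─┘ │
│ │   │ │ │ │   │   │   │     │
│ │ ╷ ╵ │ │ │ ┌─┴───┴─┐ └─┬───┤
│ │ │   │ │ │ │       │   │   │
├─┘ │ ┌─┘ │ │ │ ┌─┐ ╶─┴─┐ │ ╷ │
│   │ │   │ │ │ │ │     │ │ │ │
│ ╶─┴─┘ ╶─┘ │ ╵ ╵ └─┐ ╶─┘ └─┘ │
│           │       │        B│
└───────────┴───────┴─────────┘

Finding the shortest path through the maze:
Path length: 56 steps
Directions: right → right → right → right → right → down → right → right → down → left → down → right → down → right → right → up → right → up → up → up → right → down → down → right → up → up → right → down → down → down → right → down → down → left → down → down → down → left → down → right → right → down → down → left → left → up → left → left → down → right → down → right → down → down → right → right

Solution:

┌───────────┬─────┬─────┬───┬─┐
│A → → → → ↓│     │  ↱ ↓│↱ ↓│ │
│ ┌───────┐ └───┐ ╵ ╷ ╷ │ ╷ │ │
│ │       │↳ → ↓│   │↑│↓│↑│↓│ │
│ │ ╶───┐ ├───╴ │ ╶─┤ │ ╵ │ │ │
│ │     │ │  ↓ ↲│   │↑│↳ ↑│↓│ │
│ └───┐ │ └─┐ ╶─┤ ┌─┘ ├───┤ ╵ │
│     │ │   │↳ ↓│ │↱ ↑│   │↳ ↓│
│ ╷ ┌─┤ ├─╴ ├─╴ └─┘ ┌─┘ ╷ ├─┐ │
│ │ │ │ │   │  ↳ → ↑│   │ │ │↓│
│ └─┤ ╵ │ ╶─┤ ┌───┐ │ ╶─┤ │ ╵ │
│   │   │   │ │   │ │   │ │↓ ↲│
├─╴ └─┬─┴─┐ └─┘ ╷ └─┴─╴ │ │ ┌─┤
│     │   │     │       │ │↓│ │
│ ╶───┘ ╷ ├─────┴─────┬─┘ │ │ │
│       │ │           │   │↓│ │
├───────┤ ╵ ┌─┐ ╶─┐ ┌─┘ ┌─┘ │ │
│       │   │ │   │ │   │↓ ↲│ │
│ ┌─┐ ┌─┴───┘ └─┐ └─┘ ┌─┤ ╶─┘ │
│ │ │ │         │     │ │↳ → ↓│
│ ╵ │ │ ╶─┐ ╶───┴─┬─┬─┘ └───┐ │
│   │ │   │       │ │↓ ← ↰  │↓│
│ ┌─┘ ├─┐ ├─┬─╴ ╷ ╵ │ ╶─┐ ╶─┘ │
│ │   │ │ │ │   │   │↳ ↓│↑ ← ↲│
│ │ ╷ ╵ │ │ │ ┌─┴───┴─┐ └─┬───┤
│ │ │   │ │ │ │       │↳ ↓│   │
├─┘ │ ┌─┘ │ │ │ ┌─┐ ╶─┴─┐ │ ╷ │
│   │ │   │ │ │ │ │     │↓│ │ │
│ ╶─┴─┘ ╶─┘ │ ╵ ╵ └─┐ ╶─┘ └─┘ │
│           │       │    ↳ → B│
└───────────┴───────┴─────────┘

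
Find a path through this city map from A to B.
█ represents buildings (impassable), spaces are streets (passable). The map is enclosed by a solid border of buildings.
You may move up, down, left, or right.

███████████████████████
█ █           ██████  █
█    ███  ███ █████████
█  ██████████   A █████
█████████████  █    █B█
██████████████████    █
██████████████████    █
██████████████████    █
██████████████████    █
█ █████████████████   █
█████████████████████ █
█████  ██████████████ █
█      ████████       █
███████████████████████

Finding the shortest path from A to B:
Movement: cardinal only
Path length: 8 steps
Directions: down → right → right → down → right → right → right → up

Solution:

███████████████████████
█ █           ██████  █
█    ███  ███ █████████
█  ██████████   A █████
█████████████  █↳→↓ █B█
██████████████████↳→→↑█
██████████████████    █
██████████████████    █
██████████████████    █
█ █████████████████   █
█████████████████████ █
█████  ██████████████ █
█      ████████       █
███████████████████████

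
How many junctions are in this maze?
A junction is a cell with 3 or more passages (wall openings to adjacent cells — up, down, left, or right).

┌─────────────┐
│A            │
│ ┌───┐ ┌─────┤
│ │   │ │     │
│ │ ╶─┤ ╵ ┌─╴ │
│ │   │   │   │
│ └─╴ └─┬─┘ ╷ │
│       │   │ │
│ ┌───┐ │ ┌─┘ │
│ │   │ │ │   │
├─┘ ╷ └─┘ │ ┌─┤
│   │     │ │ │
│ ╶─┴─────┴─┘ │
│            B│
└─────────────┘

Checking each cell for number of passages:

Junctions found (3+ passages):
  (0, 3): 3 passages
  (2, 6): 3 passages
  (3, 0): 3 passages
  (3, 2): 3 passages
Total junctions: 4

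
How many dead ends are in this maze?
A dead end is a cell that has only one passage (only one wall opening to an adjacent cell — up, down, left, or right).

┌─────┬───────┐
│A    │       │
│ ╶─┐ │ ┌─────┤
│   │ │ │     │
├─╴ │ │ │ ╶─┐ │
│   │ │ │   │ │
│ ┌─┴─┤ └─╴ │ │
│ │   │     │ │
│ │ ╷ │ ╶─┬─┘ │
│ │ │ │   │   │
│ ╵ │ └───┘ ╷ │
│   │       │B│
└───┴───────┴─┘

Checking each cell for number of passages:

Dead ends found at positions:
  (0, 6)
  (2, 2)
  (4, 4)
  (5, 6)
Total dead ends: 4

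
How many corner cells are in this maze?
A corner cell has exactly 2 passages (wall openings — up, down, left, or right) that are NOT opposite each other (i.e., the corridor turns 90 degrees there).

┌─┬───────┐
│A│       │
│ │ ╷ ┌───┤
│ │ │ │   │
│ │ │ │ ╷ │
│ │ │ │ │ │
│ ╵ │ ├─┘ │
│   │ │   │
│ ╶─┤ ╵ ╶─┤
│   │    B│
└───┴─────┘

Counting corner cells (2 non-opposite passages):
Total corners: 8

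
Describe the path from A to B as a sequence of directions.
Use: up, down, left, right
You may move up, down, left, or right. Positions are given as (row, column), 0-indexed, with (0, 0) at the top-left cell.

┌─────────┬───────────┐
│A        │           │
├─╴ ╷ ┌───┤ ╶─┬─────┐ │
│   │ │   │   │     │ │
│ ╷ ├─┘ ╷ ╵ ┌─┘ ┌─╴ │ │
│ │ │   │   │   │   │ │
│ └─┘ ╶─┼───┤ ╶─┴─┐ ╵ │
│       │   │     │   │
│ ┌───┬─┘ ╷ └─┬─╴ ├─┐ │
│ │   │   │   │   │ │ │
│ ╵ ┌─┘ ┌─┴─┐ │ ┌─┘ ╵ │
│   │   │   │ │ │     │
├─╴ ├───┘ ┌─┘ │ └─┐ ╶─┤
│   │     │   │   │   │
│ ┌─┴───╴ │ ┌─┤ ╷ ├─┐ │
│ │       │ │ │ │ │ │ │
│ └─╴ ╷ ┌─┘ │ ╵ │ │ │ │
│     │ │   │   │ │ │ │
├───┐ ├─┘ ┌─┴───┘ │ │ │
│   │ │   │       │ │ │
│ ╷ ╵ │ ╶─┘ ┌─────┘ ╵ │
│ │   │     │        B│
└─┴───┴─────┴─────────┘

Finding the path and converting it to directions:
Path through cells: (0,0) → (0,1) → (1,1) → (1,0) → (2,0) → (3,0) → (3,1) → (3,2) → (2,2) → (2,3) → (1,3) → (1,4) → (2,4) → (2,5) → (1,5) → (0,5) → (0,6) → (0,7) → (0,8) → (0,9) → (0,10) → (1,10) → (2,10) → (3,10) → (4,10) → (5,10) → (5,9) → (6,9) → (6,10) → (7,10) → (8,10) → (9,10) → (10,10)
Directions: right, down, left, down, down, right, right, up, right, up, right, down, right, up, up, right, right, right, right, right, down, down, down, down, down, left, down, right, down, down, down, down

Solution:

┌─────────┬───────────┐
│A ↓      │↱ → → → → ↓│
├─╴ ╷ ┌───┤ ╶─┬─────┐ │
│↓ ↲│ │↱ ↓│↑  │     │↓│
│ ╷ ├─┘ ╷ ╵ ┌─┘ ┌─╴ │ │
│↓│ │↱ ↑│↳ ↑│   │   │↓│
│ └─┘ ╶─┼───┤ ╶─┴─┐ ╵ │
│↳ → ↑  │   │     │  ↓│
│ ┌───┬─┘ ╷ └─┬─╴ ├─┐ │
│ │   │   │   │   │ │↓│
│ ╵ ┌─┘ ┌─┴─┐ │ ┌─┘ ╵ │
│   │   │   │ │ │  ↓ ↲│
├─╴ ├───┘ ┌─┘ │ └─┐ ╶─┤
│   │     │   │   │↳ ↓│
│ ┌─┴───╴ │ ┌─┤ ╷ ├─┐ │
│ │       │ │ │ │ │ │↓│
│ └─╴ ╷ ┌─┘ │ ╵ │ │ │ │
│     │ │   │   │ │ │↓│
├───┐ ├─┘ ┌─┴───┘ │ │ │
│   │ │   │       │ │↓│
│ ╷ ╵ │ ╶─┘ ┌─────┘ ╵ │
│ │   │     │        B│
└─┴───┴─────┴─────────┘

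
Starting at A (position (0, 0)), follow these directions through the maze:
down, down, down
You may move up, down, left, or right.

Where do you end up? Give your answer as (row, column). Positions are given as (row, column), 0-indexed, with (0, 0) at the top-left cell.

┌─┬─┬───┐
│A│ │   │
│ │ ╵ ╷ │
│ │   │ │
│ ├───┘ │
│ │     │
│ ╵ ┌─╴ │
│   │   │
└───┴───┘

Following directions step by step:
Start: (0, 0)
  down: (0, 0) → (1, 0)
  down: (1, 0) → (2, 0)
  down: (2, 0) → (3, 0)
Final position: (3, 0)

Path taken:

┌─┬─┬───┐
│A│ │   │
│ │ ╵ ╷ │
│↓│   │ │
│ ├───┘ │
│↓│     │
│ ╵ ┌─╴ │
│B  │   │
└───┴───┘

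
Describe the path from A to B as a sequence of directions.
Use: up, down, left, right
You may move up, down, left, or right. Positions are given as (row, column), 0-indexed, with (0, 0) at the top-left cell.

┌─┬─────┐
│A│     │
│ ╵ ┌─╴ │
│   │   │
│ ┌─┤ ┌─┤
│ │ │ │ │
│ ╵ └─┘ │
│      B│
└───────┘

Finding the path and converting it to directions:
Path through cells: (0,0) → (1,0) → (2,0) → (3,0) → (3,1) → (3,2) → (3,3)
Directions: down, down, down, right, right, right

Solution:

┌─┬─────┐
│A│     │
│ ╵ ┌─╴ │
│↓  │   │
│ ┌─┤ ┌─┤
│↓│ │ │ │
│ ╵ └─┘ │
│↳ → → B│
└───────┘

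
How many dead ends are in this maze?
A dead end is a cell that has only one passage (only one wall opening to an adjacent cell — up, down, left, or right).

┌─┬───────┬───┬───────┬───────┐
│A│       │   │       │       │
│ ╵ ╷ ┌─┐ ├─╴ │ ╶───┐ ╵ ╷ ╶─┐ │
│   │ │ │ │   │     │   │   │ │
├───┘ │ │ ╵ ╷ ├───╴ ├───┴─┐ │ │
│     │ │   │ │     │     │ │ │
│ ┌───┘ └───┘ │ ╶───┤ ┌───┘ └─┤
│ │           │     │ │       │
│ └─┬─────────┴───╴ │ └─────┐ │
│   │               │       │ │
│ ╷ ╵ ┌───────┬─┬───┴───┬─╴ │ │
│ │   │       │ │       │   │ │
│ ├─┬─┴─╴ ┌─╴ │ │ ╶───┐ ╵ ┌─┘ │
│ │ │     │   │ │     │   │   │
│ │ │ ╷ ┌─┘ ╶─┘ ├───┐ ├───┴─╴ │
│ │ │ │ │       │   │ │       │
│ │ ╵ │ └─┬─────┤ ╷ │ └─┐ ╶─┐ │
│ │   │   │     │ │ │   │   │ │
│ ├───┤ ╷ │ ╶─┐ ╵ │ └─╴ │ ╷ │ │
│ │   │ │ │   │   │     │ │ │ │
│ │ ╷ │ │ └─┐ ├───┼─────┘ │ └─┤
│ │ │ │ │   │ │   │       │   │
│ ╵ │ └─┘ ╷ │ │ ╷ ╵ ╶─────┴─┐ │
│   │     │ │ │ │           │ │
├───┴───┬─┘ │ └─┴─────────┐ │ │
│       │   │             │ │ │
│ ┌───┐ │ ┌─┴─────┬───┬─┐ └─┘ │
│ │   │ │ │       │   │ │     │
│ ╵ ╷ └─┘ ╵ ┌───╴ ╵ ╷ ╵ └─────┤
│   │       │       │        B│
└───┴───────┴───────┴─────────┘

Checking each cell for number of passages:

Dead ends found at positions:
  (0, 0)
  (0, 5)
  (1, 3)
  (2, 12)
  (2, 14)
  (3, 1)
  (3, 11)
  (5, 3)
  (5, 7)
  (6, 1)
  (6, 13)
  (7, 4)
  (7, 11)
  (9, 14)
  (10, 3)
  (11, 7)
  (12, 13)
  (13, 3)
  (13, 11)
  (14, 6)
  (14, 14)
Total dead ends: 21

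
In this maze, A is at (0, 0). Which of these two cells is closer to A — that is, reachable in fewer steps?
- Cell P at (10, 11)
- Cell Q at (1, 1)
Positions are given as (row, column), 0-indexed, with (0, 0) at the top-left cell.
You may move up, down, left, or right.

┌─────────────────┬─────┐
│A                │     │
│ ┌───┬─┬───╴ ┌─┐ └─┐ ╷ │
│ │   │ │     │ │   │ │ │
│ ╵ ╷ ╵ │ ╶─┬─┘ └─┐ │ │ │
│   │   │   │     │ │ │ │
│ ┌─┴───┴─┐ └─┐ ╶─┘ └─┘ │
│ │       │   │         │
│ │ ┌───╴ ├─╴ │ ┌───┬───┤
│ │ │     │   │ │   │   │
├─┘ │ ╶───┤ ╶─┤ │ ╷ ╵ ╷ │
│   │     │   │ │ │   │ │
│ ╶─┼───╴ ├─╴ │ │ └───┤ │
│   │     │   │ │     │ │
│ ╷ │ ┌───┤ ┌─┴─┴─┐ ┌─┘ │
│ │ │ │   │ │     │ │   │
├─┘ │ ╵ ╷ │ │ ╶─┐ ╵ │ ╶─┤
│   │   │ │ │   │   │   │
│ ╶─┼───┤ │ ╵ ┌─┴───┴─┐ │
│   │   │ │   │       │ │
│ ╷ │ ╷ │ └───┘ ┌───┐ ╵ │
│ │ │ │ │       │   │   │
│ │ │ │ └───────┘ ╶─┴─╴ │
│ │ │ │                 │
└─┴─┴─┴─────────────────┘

Shortest path A → P at (10, 11): 47 steps
Shortest path A → Q at (1, 1): 4 steps

Q is closer (4 steps vs 47 steps).

Path to P:

┌─────────────────┬─────┐
│A → → → → → ↓    │     │
│ ┌───┬─┬───╴ ┌─┐ └─┐ ╷ │
│ │   │ │↓ ← ↲│ │   │ │ │
│ ╵ ╷ ╵ │ ╶─┬─┘ └─┐ │ │ │
│   │   │↳ ↓│     │ │ │ │
│ ┌─┴───┴─┐ └─┐ ╶─┘ └─┘ │
│ │       │↳ ↓│         │
│ │ ┌───╴ ├─╴ │ ┌───┬───┤
│ │ │     │↓ ↲│ │↱ ↓│↱ ↓│
├─┘ │ ╶───┤ ╶─┤ │ ╷ ╵ ╷ │
│   │     │↳ ↓│ │↑│↳ ↑│↓│
│ ╶─┼───╴ ├─╴ │ │ └───┤ │
│   │     │↓ ↲│ │↑ ↰  │↓│
│ ╷ │ ┌───┤ ┌─┴─┴─┐ ┌─┘ │
│ │ │ │   │↓│↱ → ↓│↑│↓ ↲│
├─┘ │ ╵ ╷ │ │ ╶─┐ ╵ │ ╶─┤
│   │   │ │↓│↑  │↳ ↑│↳ ↓│
│ ╶─┼───┤ │ ╵ ┌─┴───┴─┐ │
│   │   │ │↳ ↑│       │↓│
│ ╷ │ ╷ │ └───┘ ┌───┐ ╵ │
│ │ │ │ │       │   │  P│
│ │ │ │ └───────┘ ╶─┴─╴ │
│ │ │ │                 │
└─┴─┴─┴─────────────────┘

Path to Q:

┌─────────────────┬─────┐
│A                │     │
│ ┌───┬─┬───╴ ┌─┐ └─┐ ╷ │
│↓│Q  │ │     │ │   │ │ │
│ ╵ ╷ ╵ │ ╶─┬─┘ └─┐ │ │ │
│↳ ↑│   │   │     │ │ │ │
│ ┌─┴───┴─┐ └─┐ ╶─┘ └─┘ │
│ │       │   │         │
│ │ ┌───╴ ├─╴ │ ┌───┬───┤
│ │ │     │   │ │   │   │
├─┘ │ ╶───┤ ╶─┤ │ ╷ ╵ ╷ │
│   │     │   │ │ │   │ │
│ ╶─┼───╴ ├─╴ │ │ └───┤ │
│   │     │   │ │     │ │
│ ╷ │ ┌───┤ ┌─┴─┴─┐ ┌─┘ │
│ │ │ │   │ │     │ │   │
├─┘ │ ╵ ╷ │ │ ╶─┐ ╵ │ ╶─┤
│   │   │ │ │   │   │   │
│ ╶─┼───┤ │ ╵ ┌─┴───┴─┐ │
│   │   │ │   │       │ │
│ ╷ │ ╷ │ └───┘ ┌───┐ ╵ │
│ │ │ │ │       │   │   │
│ │ │ │ └───────┘ ╶─┴─╴ │
│ │ │ │                 │
└─┴─┴─┴─────────────────┘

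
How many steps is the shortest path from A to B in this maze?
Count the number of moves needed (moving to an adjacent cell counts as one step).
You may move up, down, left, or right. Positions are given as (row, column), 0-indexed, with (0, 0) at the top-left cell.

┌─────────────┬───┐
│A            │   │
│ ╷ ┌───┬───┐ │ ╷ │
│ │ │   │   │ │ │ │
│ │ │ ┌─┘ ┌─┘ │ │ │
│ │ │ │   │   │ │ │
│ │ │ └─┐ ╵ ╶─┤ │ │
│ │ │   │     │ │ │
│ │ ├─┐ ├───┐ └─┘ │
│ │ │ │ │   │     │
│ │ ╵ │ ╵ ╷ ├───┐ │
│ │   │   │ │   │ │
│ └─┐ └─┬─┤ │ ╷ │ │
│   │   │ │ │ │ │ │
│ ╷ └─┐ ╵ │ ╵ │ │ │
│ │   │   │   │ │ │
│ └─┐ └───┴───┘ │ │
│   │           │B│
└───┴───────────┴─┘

Using BFS to find shortest path:
Start: (0, 0), End: (8, 8)
Path found:
(0,0) → (0,1) → (0,2) → (0,3) → (0,4) → (0,5) → (0,6) → (1,6) → (2,6) → (2,5) → (3,5) → (3,6) → (4,6) → (4,7) → (4,8) → (5,8) → (6,8) → (7,8) → (8,8)
Number of steps: 18

Solution:

┌─────────────┬───┐
│A → → → → → ↓│   │
│ ╷ ┌───┬───┐ │ ╷ │
│ │ │   │   │↓│ │ │
│ │ │ ┌─┘ ┌─┘ │ │ │
│ │ │ │   │↓ ↲│ │ │
│ │ │ └─┐ ╵ ╶─┤ │ │
│ │ │   │  ↳ ↓│ │ │
│ │ ├─┐ ├───┐ └─┘ │
│ │ │ │ │   │↳ → ↓│
│ │ ╵ │ ╵ ╷ ├───┐ │
│ │   │   │ │   │↓│
│ └─┐ └─┬─┤ │ ╷ │ │
│   │   │ │ │ │ │↓│
│ ╷ └─┐ ╵ │ ╵ │ │ │
│ │   │   │   │ │↓│
│ └─┐ └───┴───┘ │ │
│   │           │B│
└───┴───────────┴─┘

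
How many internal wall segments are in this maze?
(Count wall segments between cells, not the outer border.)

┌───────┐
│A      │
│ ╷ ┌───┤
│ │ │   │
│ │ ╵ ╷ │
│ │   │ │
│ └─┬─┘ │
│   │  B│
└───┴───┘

Counting internal wall segments:
Total internal walls: 9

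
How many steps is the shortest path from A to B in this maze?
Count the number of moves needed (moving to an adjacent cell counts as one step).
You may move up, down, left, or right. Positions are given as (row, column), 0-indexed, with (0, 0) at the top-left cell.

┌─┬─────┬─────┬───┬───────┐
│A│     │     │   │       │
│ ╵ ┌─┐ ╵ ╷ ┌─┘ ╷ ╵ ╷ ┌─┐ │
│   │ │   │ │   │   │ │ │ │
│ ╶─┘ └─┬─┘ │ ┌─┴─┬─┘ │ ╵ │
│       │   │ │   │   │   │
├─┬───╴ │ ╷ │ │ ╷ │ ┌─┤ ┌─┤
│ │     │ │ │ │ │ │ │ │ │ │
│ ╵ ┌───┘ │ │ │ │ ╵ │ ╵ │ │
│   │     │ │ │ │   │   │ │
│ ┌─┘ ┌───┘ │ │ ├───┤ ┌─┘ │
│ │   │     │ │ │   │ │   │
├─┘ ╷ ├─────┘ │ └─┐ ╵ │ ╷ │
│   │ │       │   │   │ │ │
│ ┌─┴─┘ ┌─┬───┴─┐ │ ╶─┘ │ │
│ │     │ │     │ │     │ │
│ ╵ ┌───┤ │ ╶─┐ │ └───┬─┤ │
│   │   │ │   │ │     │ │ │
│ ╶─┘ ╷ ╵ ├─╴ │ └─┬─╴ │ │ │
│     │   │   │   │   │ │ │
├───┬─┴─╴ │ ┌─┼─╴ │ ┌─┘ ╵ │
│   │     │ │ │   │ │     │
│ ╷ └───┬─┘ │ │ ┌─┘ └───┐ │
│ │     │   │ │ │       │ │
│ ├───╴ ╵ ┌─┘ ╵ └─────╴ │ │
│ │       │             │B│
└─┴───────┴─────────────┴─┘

Using BFS to find shortest path:
Start: (0, 0), End: (12, 12)
Path found:
(0,0) → (1,0) → (1,1) → (0,1) → (0,2) → (0,3) → (1,3) → (1,4) → (0,4) → (0,5) → (1,5) → (2,5) → (2,4) → (3,4) → (4,4) → (4,3) → (4,2) → (5,2) → (5,1) → (6,1) → (6,0) → (7,0) → (8,0) → (8,1) → (7,1) → (7,2) → (7,3) → (6,3) → (6,4) → (6,5) → (6,6) → (5,6) → (4,6) → (3,6) → (2,6) → (1,6) → (1,7) → (0,7) → (0,8) → (1,8) → (1,9) → (0,9) → (0,10) → (0,11) → (0,12) → (1,12) → (2,12) → (2,11) → (3,11) → (4,11) → (4,10) → (5,10) → (6,10) → (6,9) → (7,9) → (7,10) → (7,11) → (6,11) → (5,11) → (5,12) → (6,12) → (7,12) → (8,12) → (9,12) → (10,12) → (11,12) → (12,12)
Number of steps: 66

Solution:

┌─┬─────┬─────┬───┬───────┐
│A│↱ → ↓│↱ ↓  │↱ ↓│↱ → → ↓│
│ ╵ ┌─┐ ╵ ╷ ┌─┘ ╷ ╵ ╷ ┌─┐ │
│↳ ↑│ │↳ ↑│↓│↱ ↑│↳ ↑│ │ │↓│
│ ╶─┘ └─┬─┘ │ ┌─┴─┬─┘ │ ╵ │
│       │↓ ↲│↑│   │   │↓ ↲│
├─┬───╴ │ ╷ │ │ ╷ │ ┌─┤ ┌─┤
│ │     │↓│ │↑│ │ │ │ │↓│ │
│ ╵ ┌───┘ │ │ │ │ ╵ │ ╵ │ │
│   │↓ ← ↲│ │↑│ │   │↓ ↲│ │
│ ┌─┘ ┌───┘ │ │ ├───┤ ┌─┘ │
│ │↓ ↲│     │↑│ │   │↓│↱ ↓│
├─┘ ╷ ├─────┘ │ └─┐ ╵ │ ╷ │
│↓ ↲│ │↱ → → ↑│   │↓ ↲│↑│↓│
│ ┌─┴─┘ ┌─┬───┴─┐ │ ╶─┘ │ │
│↓│↱ → ↑│ │     │ │↳ → ↑│↓│
│ ╵ ┌───┤ │ ╶─┐ │ └───┬─┤ │
│↳ ↑│   │ │   │ │     │ │↓│
│ ╶─┘ ╷ ╵ ├─╴ │ └─┬─╴ │ │ │
│     │   │   │   │   │ │↓│
├───┬─┴─╴ │ ┌─┼─╴ │ ┌─┘ ╵ │
│   │     │ │ │   │ │    ↓│
│ ╷ └───┬─┘ │ │ ┌─┘ └───┐ │
│ │     │   │ │ │       │↓│
│ ├───╴ ╵ ┌─┘ ╵ └─────╴ │ │
│ │       │             │B│
└─┴───────┴─────────────┴─┘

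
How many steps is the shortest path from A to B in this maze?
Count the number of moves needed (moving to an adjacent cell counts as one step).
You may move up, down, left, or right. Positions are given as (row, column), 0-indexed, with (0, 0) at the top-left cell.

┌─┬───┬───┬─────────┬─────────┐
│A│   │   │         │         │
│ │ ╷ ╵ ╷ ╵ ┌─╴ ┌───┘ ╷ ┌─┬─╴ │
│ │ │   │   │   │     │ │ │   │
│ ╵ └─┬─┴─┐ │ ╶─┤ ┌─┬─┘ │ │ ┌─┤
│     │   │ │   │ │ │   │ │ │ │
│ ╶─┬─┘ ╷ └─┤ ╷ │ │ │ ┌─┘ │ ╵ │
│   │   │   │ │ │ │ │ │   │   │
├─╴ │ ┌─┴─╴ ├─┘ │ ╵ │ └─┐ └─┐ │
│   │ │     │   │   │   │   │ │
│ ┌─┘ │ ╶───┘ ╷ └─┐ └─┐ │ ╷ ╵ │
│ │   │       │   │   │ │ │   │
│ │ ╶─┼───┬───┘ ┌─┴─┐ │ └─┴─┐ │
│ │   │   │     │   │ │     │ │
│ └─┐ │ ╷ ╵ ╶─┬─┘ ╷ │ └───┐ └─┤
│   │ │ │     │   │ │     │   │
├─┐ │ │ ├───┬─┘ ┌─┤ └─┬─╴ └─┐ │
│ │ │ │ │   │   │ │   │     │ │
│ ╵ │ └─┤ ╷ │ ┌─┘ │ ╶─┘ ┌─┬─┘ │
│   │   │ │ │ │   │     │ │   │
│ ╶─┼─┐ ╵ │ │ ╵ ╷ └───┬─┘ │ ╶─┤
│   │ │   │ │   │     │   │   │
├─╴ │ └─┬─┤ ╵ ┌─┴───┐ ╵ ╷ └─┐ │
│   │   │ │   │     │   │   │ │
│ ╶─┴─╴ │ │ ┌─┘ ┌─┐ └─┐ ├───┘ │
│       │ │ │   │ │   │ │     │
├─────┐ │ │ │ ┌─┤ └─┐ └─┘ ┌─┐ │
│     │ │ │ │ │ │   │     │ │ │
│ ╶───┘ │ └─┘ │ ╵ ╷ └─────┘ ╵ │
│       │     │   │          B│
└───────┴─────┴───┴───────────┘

Using BFS to find shortest path:
Start: (0, 0), End: (14, 14)
Path found:
(0,0) → (1,0) → (2,0) → (2,1) → (1,1) → (0,1) → (0,2) → (1,2) → (1,3) → (0,3) → (0,4) → (1,4) → (1,5) → (0,5) → (0,6) → (0,7) → (1,7) → (1,6) → (2,6) → (2,7) → (3,7) → (4,7) → (4,6) → (5,6) → (5,5) → (5,4) → (5,3) → (4,3) → (4,4) → (4,5) → (3,5) → (3,4) → (2,4) → (2,3) → (3,3) → (3,2) → (4,2) → (5,2) → (5,1) → (6,1) → (6,2) → (7,2) → (8,2) → (9,2) → (9,3) → (10,3) → (10,4) → (9,4) → (8,4) → (8,5) → (9,5) → (10,5) → (11,5) → (11,6) → (10,6) → (9,6) → (8,6) → (8,7) → (7,7) → (7,8) → (6,8) → (6,9) → (7,9) → (8,9) → (9,9) → (9,10) → (9,11) → (8,11) → (8,12) → (7,12) → (7,11) → (7,10) → (6,10) → (5,10) → (5,9) → (4,9) → (4,8) → (3,8) → (2,8) → (1,8) → (1,9) → (1,10) → (0,10) → (0,11) → (1,11) → (2,11) → (2,10) → (3,10) → (4,10) → (4,11) → (5,11) → (6,11) → (6,12) → (6,13) → (7,13) → (7,14) → (8,14) → (9,14) → (9,13) → (10,13) → (10,14) → (11,14) → (12,14) → (13,14) → (14,14)
Number of steps: 104

Solution:

┌─┬───┬───┬─────────┬─────────┐
│A│↱ ↓│↱ ↓│↱ → ↓    │↱ ↓      │
│ │ ╷ ╵ ╷ ╵ ┌─╴ ┌───┘ ╷ ┌─┬─╴ │
│↓│↑│↳ ↑│↳ ↑│↓ ↲│↱ → ↑│↓│ │   │
│ ╵ └─┬─┴─┐ │ ╶─┤ ┌─┬─┘ │ │ ┌─┤
│↳ ↑  │↓ ↰│ │↳ ↓│↑│ │↓ ↲│ │ │ │
│ ╶─┬─┘ ╷ └─┤ ╷ │ │ │ ┌─┘ │ ╵ │
│   │↓ ↲│↑ ↰│ │↓│↑│ │↓│   │   │
├─╴ │ ┌─┴─╴ ├─┘ │ ╵ │ └─┐ └─┐ │
│   │↓│↱ → ↑│↓ ↲│↑ ↰│↳ ↓│   │ │
│ ┌─┘ │ ╶───┘ ╷ └─┐ └─┐ │ ╷ ╵ │
│ │↓ ↲│↑ ← ← ↲│   │↑ ↰│↓│ │   │
│ │ ╶─┼───┬───┘ ┌─┴─┐ │ └─┴─┐ │
│ │↳ ↓│   │     │↱ ↓│↑│↳ → ↓│ │
│ └─┐ │ ╷ ╵ ╶─┬─┘ ╷ │ └───┐ └─┤
│   │↓│ │     │↱ ↑│↓│↑ ← ↰│↳ ↓│
├─┐ │ │ ├───┬─┘ ┌─┤ └─┬─╴ └─┐ │
│ │ │↓│ │↱ ↓│↱ ↑│ │↓  │↱ ↑  │↓│
│ ╵ │ └─┤ ╷ │ ┌─┘ │ ╶─┘ ┌─┬─┘ │
│   │↳ ↓│↑│↓│↑│   │↳ → ↑│ │↓ ↲│
│ ╶─┼─┐ ╵ │ │ ╵ ╷ └───┬─┘ │ ╶─┤
│   │ │↳ ↑│↓│↑  │     │   │↳ ↓│
├─╴ │ └─┬─┤ ╵ ┌─┴───┐ ╵ ╷ └─┐ │
│   │   │ │↳ ↑│     │   │   │↓│
│ ╶─┴─╴ │ │ ┌─┘ ┌─┐ └─┐ ├───┘ │
│       │ │ │   │ │   │ │    ↓│
├─────┐ │ │ │ ┌─┤ └─┐ └─┘ ┌─┐ │
│     │ │ │ │ │ │   │     │ │↓│
│ ╶───┘ │ └─┘ │ ╵ ╷ └─────┘ ╵ │
│       │     │   │          B│
└───────┴─────┴───┴───────────┘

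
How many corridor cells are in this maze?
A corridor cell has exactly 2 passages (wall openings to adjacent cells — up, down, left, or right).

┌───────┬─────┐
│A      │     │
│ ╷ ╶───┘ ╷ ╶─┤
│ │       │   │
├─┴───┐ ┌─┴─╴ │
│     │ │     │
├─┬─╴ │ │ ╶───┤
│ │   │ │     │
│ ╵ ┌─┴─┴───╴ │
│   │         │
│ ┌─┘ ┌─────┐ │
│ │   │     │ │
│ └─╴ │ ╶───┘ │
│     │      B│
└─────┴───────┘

Counting cells with exactly 2 passages:
Total corridor cells: 35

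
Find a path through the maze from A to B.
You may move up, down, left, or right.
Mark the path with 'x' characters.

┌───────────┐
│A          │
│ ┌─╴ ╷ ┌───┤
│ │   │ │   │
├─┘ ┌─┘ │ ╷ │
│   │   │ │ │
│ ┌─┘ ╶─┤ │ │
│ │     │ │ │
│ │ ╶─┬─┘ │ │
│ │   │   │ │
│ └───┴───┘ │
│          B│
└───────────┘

Finding the shortest path through the maze:
Path length: 14 steps
Directions: right → right → down → left → down → left → down → down → down → right → right → right → right → right

Solution:

┌───────────┐
│A x x      │
│ ┌─╴ ╷ ┌───┤
│ │x x│ │   │
├─┘ ┌─┘ │ ╷ │
│x x│   │ │ │
│ ┌─┘ ╶─┤ │ │
│x│     │ │ │
│ │ ╶─┬─┘ │ │
│x│   │   │ │
│ └───┴───┘ │
│x x x x x B│
└───────────┘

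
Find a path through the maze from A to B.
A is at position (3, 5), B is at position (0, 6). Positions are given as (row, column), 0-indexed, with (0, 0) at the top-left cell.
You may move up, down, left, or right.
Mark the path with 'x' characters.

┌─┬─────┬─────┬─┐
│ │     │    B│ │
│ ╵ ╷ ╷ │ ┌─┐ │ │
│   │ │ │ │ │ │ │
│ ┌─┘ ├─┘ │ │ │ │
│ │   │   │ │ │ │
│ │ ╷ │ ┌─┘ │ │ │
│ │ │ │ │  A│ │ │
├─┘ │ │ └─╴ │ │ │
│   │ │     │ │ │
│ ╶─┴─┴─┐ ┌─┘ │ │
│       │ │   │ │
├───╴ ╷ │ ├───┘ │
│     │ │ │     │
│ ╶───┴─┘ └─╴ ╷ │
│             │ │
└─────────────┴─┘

Finding the shortest path from (3, 5) to (0, 6):
Path length: 10 steps
Directions: down → left → left → up → up → right → up → up → right → right

Solution:

┌─┬─────┬─────┬─┐
│ │     │x x B│ │
│ ╵ ╷ ╷ │ ┌─┐ │ │
│   │ │ │x│ │ │ │
│ ┌─┘ ├─┘ │ │ │ │
│ │   │x x│ │ │ │
│ │ ╷ │ ┌─┘ │ │ │
│ │ │ │x│  A│ │ │
├─┘ │ │ └─╴ │ │ │
│   │ │x x x│ │ │
│ ╶─┴─┴─┐ ┌─┘ │ │
│       │ │   │ │
├───╴ ╷ │ ├───┘ │
│     │ │ │     │
│ ╶───┴─┘ └─╴ ╷ │
│             │ │
└─────────────┴─┘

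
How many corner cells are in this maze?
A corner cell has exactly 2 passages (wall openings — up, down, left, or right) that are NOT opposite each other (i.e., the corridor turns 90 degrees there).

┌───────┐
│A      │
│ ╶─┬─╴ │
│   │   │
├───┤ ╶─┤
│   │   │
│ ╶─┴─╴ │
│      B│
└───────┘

Counting corner cells (2 non-opposite passages):
Total corners: 10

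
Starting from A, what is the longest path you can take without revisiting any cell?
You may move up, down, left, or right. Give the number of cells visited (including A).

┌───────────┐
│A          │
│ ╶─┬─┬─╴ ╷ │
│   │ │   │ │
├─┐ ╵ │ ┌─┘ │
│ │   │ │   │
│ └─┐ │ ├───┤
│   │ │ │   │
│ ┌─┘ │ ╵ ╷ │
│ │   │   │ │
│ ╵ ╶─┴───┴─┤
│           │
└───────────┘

Finding longest simple path using DFS:
Start: (0, 0)
Longest path visits 14 cells
Path: A → right → right → right → right → down → left → down → down → down → right → up → right → down

Solution:

┌───────────┐
│A → → → ↓  │
│ ╶─┬─┬─╴ ╷ │
│   │ │↓ ↲│ │
├─┐ ╵ │ ┌─┘ │
│ │   │↓│   │
│ └─┐ │ ├───┤
│   │ │↓│↱ ↓│
│ ┌─┘ │ ╵ ╷ │
│ │   │↳ ↑│B│
│ ╵ ╶─┴───┴─┤
│           │
└───────────┘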